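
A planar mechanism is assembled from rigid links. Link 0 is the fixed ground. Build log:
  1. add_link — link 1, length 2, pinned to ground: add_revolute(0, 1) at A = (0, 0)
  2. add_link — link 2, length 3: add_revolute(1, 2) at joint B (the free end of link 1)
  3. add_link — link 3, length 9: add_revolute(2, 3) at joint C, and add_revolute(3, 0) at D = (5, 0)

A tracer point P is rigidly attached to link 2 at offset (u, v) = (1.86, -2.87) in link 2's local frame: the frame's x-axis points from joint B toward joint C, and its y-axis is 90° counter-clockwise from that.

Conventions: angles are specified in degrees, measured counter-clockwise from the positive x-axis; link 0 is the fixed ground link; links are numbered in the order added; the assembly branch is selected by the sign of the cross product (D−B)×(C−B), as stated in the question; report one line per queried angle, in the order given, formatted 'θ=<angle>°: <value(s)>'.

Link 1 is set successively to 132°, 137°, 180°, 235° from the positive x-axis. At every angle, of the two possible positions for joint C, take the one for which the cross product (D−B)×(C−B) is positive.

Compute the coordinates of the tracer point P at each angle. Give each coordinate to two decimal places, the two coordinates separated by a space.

A=(0,0), D=(5.00,0)
θ=132°: B = A + 2.00·(cos132°, sin132°) = (-1.3383, 1.4863)
θ=132°: |BD| = 6.5102
θ=132°: circle(B,3.00) ∩ circle(D,9.00): a=-2.2747, h=1.9560
θ=132°:   candidates: C₊=(-3.1063,3.9099) cross=12.734; C₋=(-3.9994,0.1013) cross=-12.734
θ=132°:   branch + wants cross > 0 → take C=(-3.1063,3.9099) (cross=12.734)
θ=132°: ex = (C−B)/|BC| = (-0.5894,0.8079); ey = (-0.8079,-0.5894)
θ=132°: P = B + 1.86·ex + -2.87·ey = (-0.1159,4.6804)
θ=137°: B = A + 2.00·(cos137°, sin137°) = (-1.4627, 1.3640)
θ=137°: |BD| = 6.6051
θ=137°: circle(B,3.00) ∩ circle(D,9.00): a=-2.1478, h=2.0945
θ=137°:   candidates: C₊=(-3.1317,3.8569) cross=13.834; C₋=(-3.9968,-0.2418) cross=-13.834
θ=137°:   branch + wants cross > 0 → take C=(-3.1317,3.8569) (cross=13.834)
θ=137°: ex = (C−B)/|BC| = (-0.5563,0.8310); ey = (-0.8310,-0.5563)
θ=137°: P = B + 1.86·ex + -2.87·ey = (-0.1126,4.5063)
θ=180°: B = A + 2.00·(cos180°, sin180°) = (-2.0000, 0.0000)
θ=180°: |BD| = 7.0000
θ=180°: circle(B,3.00) ∩ circle(D,9.00): a=-1.6429, h=2.5102
θ=180°:   candidates: C₊=(-3.6429,2.5102) cross=17.571; C₋=(-3.6429,-2.5102) cross=-17.571
θ=180°:   branch + wants cross > 0 → take C=(-3.6429,2.5102) (cross=17.571)
θ=180°: ex = (C−B)/|BC| = (-0.5476,0.8367); ey = (-0.8367,-0.5476)
θ=180°: P = B + 1.86·ex + -2.87·ey = (-0.6172,3.1280)
θ=235°: B = A + 2.00·(cos235°, sin235°) = (-1.1472, -1.6383)
θ=235°: |BD| = 6.3617
θ=235°: circle(B,3.00) ∩ circle(D,9.00): a=-2.4780, h=1.6910
θ=235°:   candidates: C₊=(-3.9770,-0.6424) cross=10.758; C₋=(-3.1061,-3.9104) cross=-10.758
θ=235°:   branch + wants cross > 0 → take C=(-3.9770,-0.6424) (cross=10.758)
θ=235°: ex = (C−B)/|BC| = (-0.9433,0.3320); ey = (-0.3320,-0.9433)
θ=235°: P = B + 1.86·ex + -2.87·ey = (-1.9490,1.6864)

θ=132°: -0.12 4.68
θ=137°: -0.11 4.51
θ=180°: -0.62 3.13
θ=235°: -1.95 1.69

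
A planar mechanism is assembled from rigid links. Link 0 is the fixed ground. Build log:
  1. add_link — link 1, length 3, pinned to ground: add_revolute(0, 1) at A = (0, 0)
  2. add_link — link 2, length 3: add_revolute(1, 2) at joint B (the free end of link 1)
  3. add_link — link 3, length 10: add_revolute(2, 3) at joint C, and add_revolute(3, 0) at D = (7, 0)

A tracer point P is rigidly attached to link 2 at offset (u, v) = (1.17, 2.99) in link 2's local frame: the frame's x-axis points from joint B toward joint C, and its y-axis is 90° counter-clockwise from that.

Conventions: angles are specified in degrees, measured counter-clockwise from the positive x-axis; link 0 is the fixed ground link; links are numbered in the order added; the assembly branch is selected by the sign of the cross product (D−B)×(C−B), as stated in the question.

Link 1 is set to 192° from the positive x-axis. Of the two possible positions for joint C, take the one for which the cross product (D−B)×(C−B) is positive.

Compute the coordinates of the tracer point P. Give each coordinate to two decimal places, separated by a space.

A=(0,0), D=(7.00,0)
B = A + 3.00·(cos192°, sin192°) = (-2.9344, -0.6237)
|BD| = 9.9540
circle(B,3.00) ∩ circle(D,10.00): a=0.4060, h=2.9724
  candidates: C₊=(-2.7155,2.3683) cross=29.587; C₋=(-2.3430,-3.5649) cross=-29.587
  branch + wants cross > 0 → take C=(-2.7155,2.3683) (cross=29.587)
ex = (C−B)/|BC| = (0.0730,0.9973); ey = (-0.9973,0.0730)
P = B + 1.17·ex + 2.99·ey = (-5.8311,0.7613)

-5.83 0.76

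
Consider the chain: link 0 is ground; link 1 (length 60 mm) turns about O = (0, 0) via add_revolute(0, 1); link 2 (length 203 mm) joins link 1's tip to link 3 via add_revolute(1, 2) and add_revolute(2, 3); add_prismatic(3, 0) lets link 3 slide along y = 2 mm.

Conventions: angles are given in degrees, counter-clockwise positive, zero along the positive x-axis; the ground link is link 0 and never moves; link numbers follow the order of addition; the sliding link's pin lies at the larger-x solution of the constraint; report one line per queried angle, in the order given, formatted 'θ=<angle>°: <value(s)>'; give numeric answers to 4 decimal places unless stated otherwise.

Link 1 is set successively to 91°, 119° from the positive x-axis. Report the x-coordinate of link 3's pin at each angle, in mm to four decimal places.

geometry: r = 60 mm, L = 203 mm, e = 2 mm
θ=91°: crank pin P = (r cos θ, r sin θ) = (-1.047144, 59.990862)
θ=91°: h = r sin θ − e = 59.990862 − 2 = 57.990862
θ=91°: x = r cos θ + √(L² − h²) = -1.047144 + 194.540638 = 193.493494
θ=119°: crank pin P = (r cos θ, r sin θ) = (-29.088577, 52.477182)
θ=119°: h = r sin θ − e = 52.477182 − 2 = 50.477182
θ=119°: x = r cos θ + √(L² − h²) = -29.088577 + 196.624144 = 167.535567

θ=91°: 193.4935
θ=119°: 167.5356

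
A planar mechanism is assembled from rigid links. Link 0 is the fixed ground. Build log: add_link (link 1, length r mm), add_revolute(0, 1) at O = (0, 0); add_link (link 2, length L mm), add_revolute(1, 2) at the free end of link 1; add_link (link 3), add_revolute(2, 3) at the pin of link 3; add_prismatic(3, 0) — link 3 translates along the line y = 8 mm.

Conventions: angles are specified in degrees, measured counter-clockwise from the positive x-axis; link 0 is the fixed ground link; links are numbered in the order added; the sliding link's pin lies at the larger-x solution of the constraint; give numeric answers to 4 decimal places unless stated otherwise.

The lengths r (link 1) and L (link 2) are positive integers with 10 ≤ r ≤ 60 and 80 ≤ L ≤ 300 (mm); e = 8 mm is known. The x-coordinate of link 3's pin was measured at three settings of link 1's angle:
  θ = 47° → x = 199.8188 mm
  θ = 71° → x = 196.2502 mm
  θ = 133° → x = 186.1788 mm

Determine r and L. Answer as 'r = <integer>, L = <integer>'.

constraint per measurement: (x − r cos θ)² + (r sin θ − e)² = L²
subtracting the θ₁ and θ₂ equations cancels the r² and L² terms:
r = (x₁² − x₂²) / (2[(x₁cos θ₁ + e sin θ₁) − (x₂cos θ₂ + e sin θ₂)]) = 10.0001 → r = 10
L² = (x₁ − r cos θ₁)² + (r sin θ₁ − e)² = 37249.0144 → L = 193.0000 → L = 193
check at θ₃=133°: x = 186.1788 (printed 186.1788) ✓

r = 10, L = 193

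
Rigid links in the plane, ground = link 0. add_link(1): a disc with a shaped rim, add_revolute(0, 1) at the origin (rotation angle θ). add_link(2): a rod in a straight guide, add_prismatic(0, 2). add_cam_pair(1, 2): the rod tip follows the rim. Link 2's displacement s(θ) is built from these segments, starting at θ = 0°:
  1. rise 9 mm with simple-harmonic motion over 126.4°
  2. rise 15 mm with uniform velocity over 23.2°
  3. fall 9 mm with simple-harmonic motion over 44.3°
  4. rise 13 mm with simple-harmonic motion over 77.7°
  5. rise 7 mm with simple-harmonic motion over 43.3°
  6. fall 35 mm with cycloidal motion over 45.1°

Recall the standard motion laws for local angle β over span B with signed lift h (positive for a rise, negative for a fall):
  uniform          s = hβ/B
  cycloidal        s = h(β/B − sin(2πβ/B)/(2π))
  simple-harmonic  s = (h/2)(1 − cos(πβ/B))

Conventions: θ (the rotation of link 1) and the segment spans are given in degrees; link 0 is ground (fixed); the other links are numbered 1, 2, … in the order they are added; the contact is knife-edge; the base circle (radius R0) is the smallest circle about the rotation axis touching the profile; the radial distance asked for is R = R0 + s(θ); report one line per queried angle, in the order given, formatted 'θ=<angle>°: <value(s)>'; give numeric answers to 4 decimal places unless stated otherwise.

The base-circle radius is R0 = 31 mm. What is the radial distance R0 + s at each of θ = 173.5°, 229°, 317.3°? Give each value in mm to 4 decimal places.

segment 1 (0° to 126.4°, simple-harmonic, h = 9) is passed completely: s = 0.0000 + (9) = 9.0000
segment 2 (126.4° to 149.6°, uniform, h = 15) is passed completely: s = 9.0000 + (15) = 24.0000
θ = 173.5° falls in segment 3 (149.6° to 193.9°, simple-harmonic, h = -9): β = 173.5 − 149.6 = 23.9°, B = 44.3°; Δs = -9/2·(1 − cos(π·0.5395)) = -5.0570; s = 24.0000 − 5.0570 = 18.9430
segment 3 (149.6° to 193.9°, simple-harmonic, h = -9) is passed completely: s = 24.0000 + (-9) = 15.0000
θ = 229° falls in segment 4 (193.9° to 271.6°, simple-harmonic, h = 13): β = 229 − 193.9 = 35.1°, B = 77.7°; Δs = 13/2·(1 − cos(π·0.4517)) = 5.5182; s = 15.0000 + 5.5182 = 20.5182
segment 4 (193.9° to 271.6°, simple-harmonic, h = 13) is passed completely: s = 15.0000 + (13) = 28.0000
segment 5 (271.6° to 314.9°, simple-harmonic, h = 7) is passed completely: s = 28.0000 + (7) = 35.0000
θ = 317.3° falls in segment 6 (314.9° to 360°, cycloidal, h = -35): β = 317.3 − 314.9 = 2.4°, B = 45.1°; Δs = -35·(0.0532 − sin(2π·0.0532)/(2π)) = -0.0345; s = 35.0000 − 0.0345 = 34.9655
θ=173.5°: R = R0 + s = 31 + 18.9430 = 49.9430
θ=229°: R = R0 + s = 31 + 20.5182 = 51.5182
θ=317.3°: R = R0 + s = 31 + 34.9655 = 65.9655

θ=173.5°: 49.9430
θ=229°: 51.5182
θ=317.3°: 65.9655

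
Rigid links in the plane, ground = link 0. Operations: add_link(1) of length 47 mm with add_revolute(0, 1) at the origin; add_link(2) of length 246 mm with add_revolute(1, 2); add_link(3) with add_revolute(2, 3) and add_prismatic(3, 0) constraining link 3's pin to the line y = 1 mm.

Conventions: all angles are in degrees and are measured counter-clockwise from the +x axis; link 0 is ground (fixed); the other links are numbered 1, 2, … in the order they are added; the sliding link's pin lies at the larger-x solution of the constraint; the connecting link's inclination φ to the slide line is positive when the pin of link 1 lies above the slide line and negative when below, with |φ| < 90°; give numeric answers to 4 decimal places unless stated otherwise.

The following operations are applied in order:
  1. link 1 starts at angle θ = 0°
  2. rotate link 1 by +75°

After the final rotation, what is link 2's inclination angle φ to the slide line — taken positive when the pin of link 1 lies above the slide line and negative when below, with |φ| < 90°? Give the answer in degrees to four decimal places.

geometry: r = 47 mm, L = 246 mm, e = 1 mm; θ starts at 0°
rotate link 1 by +75°: θ ← 0° +75° = 75°
h = r sin θ − e = 45.398514 − 1 = 44.398514
sin φ = h / L = 44.398514 / 246 = 0.18048176
φ = arcsin(0.18048176) = 10.397822°

10.3978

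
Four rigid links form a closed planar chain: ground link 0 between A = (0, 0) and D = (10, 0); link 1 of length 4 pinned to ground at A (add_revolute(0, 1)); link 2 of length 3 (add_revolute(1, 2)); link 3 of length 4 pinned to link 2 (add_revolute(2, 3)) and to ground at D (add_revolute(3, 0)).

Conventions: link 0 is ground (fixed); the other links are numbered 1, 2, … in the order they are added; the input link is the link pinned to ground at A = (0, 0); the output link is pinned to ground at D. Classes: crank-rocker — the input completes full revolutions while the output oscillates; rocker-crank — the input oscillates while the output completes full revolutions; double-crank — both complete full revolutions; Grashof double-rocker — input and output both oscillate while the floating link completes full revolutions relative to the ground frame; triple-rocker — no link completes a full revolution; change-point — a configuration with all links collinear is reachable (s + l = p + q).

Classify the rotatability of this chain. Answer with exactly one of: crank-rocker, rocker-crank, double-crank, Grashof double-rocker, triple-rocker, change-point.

lengths: ground=10, input=4, coupler=3, output=4
sorted: s=3 (shortest), l=10 (longest), p+q=8
s + l = 13 vs p + q = 8
s + l > p + q → non-Grashof → no link fully rotates → triple-rocker

triple-rocker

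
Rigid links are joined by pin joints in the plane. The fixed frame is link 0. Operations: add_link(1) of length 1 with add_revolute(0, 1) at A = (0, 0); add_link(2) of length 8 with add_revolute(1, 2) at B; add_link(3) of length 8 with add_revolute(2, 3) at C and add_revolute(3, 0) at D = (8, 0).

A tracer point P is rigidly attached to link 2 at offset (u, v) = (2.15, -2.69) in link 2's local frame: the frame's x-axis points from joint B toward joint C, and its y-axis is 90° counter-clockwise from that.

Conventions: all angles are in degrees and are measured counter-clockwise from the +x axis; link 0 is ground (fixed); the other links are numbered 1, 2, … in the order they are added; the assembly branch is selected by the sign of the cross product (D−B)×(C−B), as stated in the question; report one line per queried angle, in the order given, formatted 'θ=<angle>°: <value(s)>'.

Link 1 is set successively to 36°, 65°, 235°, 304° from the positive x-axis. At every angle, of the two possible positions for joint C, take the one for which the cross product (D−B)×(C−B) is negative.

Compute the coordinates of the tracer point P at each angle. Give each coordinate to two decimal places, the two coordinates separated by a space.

A=(0,0), D=(8.00,0)
θ=36°: B = A + 1.00·(cos36°, sin36°) = (0.8090, 0.5878)
θ=36°: |BD| = 7.2150
θ=36°: circle(B,8.00) ∩ circle(D,8.00): a=3.6075, h=7.1405
θ=36°:   candidates: C₊=(4.9862,7.4106) cross=51.518; C₋=(3.8228,-6.8228) cross=-51.518
θ=36°:   branch - wants cross < 0 → take C=(3.8228,-6.8228) (cross=-51.518)
θ=36°: ex = (C−B)/|BC| = (0.3767,-0.9263); ey = (0.9263,0.3767)
θ=36°: P = B + 2.15·ex + -2.69·ey = (-0.8728,-2.4172)
θ=65°: B = A + 1.00·(cos65°, sin65°) = (0.4226, 0.9063)
θ=65°: |BD| = 7.6314
θ=65°: circle(B,8.00) ∩ circle(D,8.00): a=3.8157, h=7.0314
θ=65°:   candidates: C₊=(5.0464,7.4348) cross=53.659; C₋=(3.3763,-6.5285) cross=-53.659
θ=65°:   branch - wants cross < 0 → take C=(3.3763,-6.5285) (cross=-53.659)
θ=65°: ex = (C−B)/|BC| = (0.3692,-0.9293); ey = (0.9293,0.3692)
θ=65°: P = B + 2.15·ex + -2.69·ey = (-1.2835,-2.0850)
θ=235°: B = A + 1.00·(cos235°, sin235°) = (-0.5736, -0.8192)
θ=235°: |BD| = 8.6126
θ=235°: circle(B,8.00) ∩ circle(D,8.00): a=4.3063, h=6.7421
θ=235°:   candidates: C₊=(3.0720,6.3019) cross=58.067; C₋=(4.3545,-7.1211) cross=-58.067
θ=235°:   branch - wants cross < 0 → take C=(4.3545,-7.1211) (cross=-58.067)
θ=235°: ex = (C−B)/|BC| = (0.6160,-0.7877); ey = (0.7877,0.6160)
θ=235°: P = B + 2.15·ex + -2.69·ey = (-1.3682,-4.1699)
θ=304°: B = A + 1.00·(cos304°, sin304°) = (0.5592, -0.8290)
θ=304°: |BD| = 7.4868
θ=304°: circle(B,8.00) ∩ circle(D,8.00): a=3.7434, h=7.0701
θ=304°:   candidates: C₊=(3.4967,6.6121) cross=52.933; C₋=(5.0625,-7.4412) cross=-52.933
θ=304°:   branch - wants cross < 0 → take C=(5.0625,-7.4412) (cross=-52.933)
θ=304°: ex = (C−B)/|BC| = (0.5629,-0.8265); ey = (0.8265,0.5629)
θ=304°: P = B + 2.15·ex + -2.69·ey = (-0.4539,-4.1203)

θ=36°: -0.87 -2.42
θ=65°: -1.28 -2.08
θ=235°: -1.37 -4.17
θ=304°: -0.45 -4.12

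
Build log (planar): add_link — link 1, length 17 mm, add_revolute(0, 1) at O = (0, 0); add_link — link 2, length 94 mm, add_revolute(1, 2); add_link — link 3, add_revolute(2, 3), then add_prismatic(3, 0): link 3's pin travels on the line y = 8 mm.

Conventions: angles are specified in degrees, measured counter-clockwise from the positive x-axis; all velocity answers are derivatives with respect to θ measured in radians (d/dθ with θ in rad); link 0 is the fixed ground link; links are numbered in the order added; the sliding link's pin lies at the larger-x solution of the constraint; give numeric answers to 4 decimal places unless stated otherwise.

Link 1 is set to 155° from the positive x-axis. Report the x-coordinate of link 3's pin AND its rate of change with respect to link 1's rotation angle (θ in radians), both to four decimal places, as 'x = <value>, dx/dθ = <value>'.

geometry: r = 17 mm, L = 94 mm, e = 8 mm
crank pin P = (r cos θ, r sin θ) = (-15.407232, 7.184510)
h = r sin θ − e = 7.184510 − 8 = -0.815490
x = r cos θ + √(L² − h²) = -15.407232 + 93.996463 = 78.589230
dx/dθ = −r sin θ − h·r cos θ/√(L² − h²) (θ in radians; h = -0.815490) = -7.318180

x = 78.5892, dx/dθ = -7.3182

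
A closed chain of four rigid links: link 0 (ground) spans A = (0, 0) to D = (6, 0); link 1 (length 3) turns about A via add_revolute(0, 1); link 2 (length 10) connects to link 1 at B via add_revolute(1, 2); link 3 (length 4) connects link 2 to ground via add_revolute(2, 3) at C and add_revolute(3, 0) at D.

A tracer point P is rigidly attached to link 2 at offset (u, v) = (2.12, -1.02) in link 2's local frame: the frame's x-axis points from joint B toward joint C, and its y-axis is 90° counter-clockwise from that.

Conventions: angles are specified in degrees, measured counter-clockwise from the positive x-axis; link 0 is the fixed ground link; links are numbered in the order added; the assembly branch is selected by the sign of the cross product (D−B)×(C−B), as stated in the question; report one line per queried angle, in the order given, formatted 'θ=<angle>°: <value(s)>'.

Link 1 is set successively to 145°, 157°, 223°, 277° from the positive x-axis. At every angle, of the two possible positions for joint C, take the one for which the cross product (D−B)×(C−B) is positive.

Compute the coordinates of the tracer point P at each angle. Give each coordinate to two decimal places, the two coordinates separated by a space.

A=(0,0), D=(6.00,0)
θ=145°: B = A + 3.00·(cos145°, sin145°) = (-2.4575, 1.7207)
θ=145°: |BD| = 8.6307
θ=145°: circle(B,10.00) ∩ circle(D,4.00): a=9.1817, h=3.9619
θ=145°:   candidates: C₊=(7.3298,3.7725) cross=34.194; C₋=(5.7500,-3.9922) cross=-34.194
θ=145°:   branch + wants cross > 0 → take C=(7.3298,3.7725) (cross=34.194)
θ=145°: ex = (C−B)/|BC| = (0.9787,0.2052); ey = (-0.2052,0.9787)
θ=145°: P = B + 2.12·ex + -1.02·ey = (-0.1733,1.1574)
θ=157°: B = A + 3.00·(cos157°, sin157°) = (-2.7615, 1.1722)
θ=157°: |BD| = 8.8396
θ=157°: circle(B,10.00) ∩ circle(D,4.00): a=9.1711, h=3.9862
θ=157°:   candidates: C₊=(6.8572,3.9071) cross=35.237; C₋=(5.8000,-3.9950) cross=-35.237
θ=157°:   branch + wants cross > 0 → take C=(6.8572,3.9071) (cross=35.237)
θ=157°: ex = (C−B)/|BC| = (0.9619,0.2735); ey = (-0.2735,0.9619)
θ=157°: P = B + 2.12·ex + -1.02·ey = (-0.4434,0.7709)
θ=223°: B = A + 3.00·(cos223°, sin223°) = (-2.1941, -2.0460)
θ=223°: |BD| = 8.4456
θ=223°: circle(B,10.00) ∩ circle(D,4.00): a=9.1958, h=3.9290
θ=223°:   candidates: C₊=(5.7760,3.9937) cross=33.183; C₋=(7.6796,-3.6303) cross=-33.183
θ=223°:   branch + wants cross > 0 → take C=(5.7760,3.9937) (cross=33.183)
θ=223°: ex = (C−B)/|BC| = (0.7970,0.6040); ey = (-0.6040,0.7970)
θ=223°: P = B + 2.12·ex + -1.02·ey = (0.1116,-1.5785)
θ=277°: B = A + 3.00·(cos277°, sin277°) = (0.3656, -2.9776)
θ=277°: |BD| = 6.3728
θ=277°: circle(B,10.00) ∩ circle(D,4.00): a=9.7769, h=2.1005
θ=277°:   candidates: C₊=(8.0282,3.4477) cross=13.386; C₋=(9.9911,-0.2666) cross=-13.386
θ=277°:   branch + wants cross > 0 → take C=(8.0282,3.4477) (cross=13.386)
θ=277°: ex = (C−B)/|BC| = (0.7663,0.6425); ey = (-0.6425,0.7663)
θ=277°: P = B + 2.12·ex + -1.02·ey = (2.6455,-2.3971)

θ=145°: -0.17 1.16
θ=157°: -0.44 0.77
θ=223°: 0.11 -1.58
θ=277°: 2.65 -2.40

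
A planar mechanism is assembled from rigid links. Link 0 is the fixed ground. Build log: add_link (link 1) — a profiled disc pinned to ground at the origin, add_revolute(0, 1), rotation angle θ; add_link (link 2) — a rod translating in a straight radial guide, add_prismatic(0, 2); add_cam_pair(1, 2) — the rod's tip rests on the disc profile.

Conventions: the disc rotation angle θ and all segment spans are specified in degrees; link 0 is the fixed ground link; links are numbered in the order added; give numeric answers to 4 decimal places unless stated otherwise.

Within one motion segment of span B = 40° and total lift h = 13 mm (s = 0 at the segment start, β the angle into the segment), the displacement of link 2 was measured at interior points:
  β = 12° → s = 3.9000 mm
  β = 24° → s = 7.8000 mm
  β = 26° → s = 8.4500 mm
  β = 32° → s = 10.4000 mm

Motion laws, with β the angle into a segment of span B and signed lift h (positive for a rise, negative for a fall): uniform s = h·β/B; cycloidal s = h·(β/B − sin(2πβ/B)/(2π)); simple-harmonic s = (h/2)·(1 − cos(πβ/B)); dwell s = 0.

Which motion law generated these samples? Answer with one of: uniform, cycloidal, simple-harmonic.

candidates at β/B = r: uniform s = h·r (linear in β); cycloidal s = h·(r − sin(2πr)/(2π)); simple-harmonic s = (h/2)(1 − cos(πr))
β=12°: printed 3.9000 | uniform 3.9000, cycloidal 1.9323, simple-harmonic 2.6794
β=24°: printed 7.8000 | uniform 7.8000, cycloidal 9.0161, simple-harmonic 8.5086
β=26°: printed 8.4500 | uniform 8.4500, cycloidal 10.1239, simple-harmonic 9.4509
β=32°: printed 10.4000 | uniform 10.4000, cycloidal 12.3677, simple-harmonic 11.7586
only one law matches every sample → uniform

uniform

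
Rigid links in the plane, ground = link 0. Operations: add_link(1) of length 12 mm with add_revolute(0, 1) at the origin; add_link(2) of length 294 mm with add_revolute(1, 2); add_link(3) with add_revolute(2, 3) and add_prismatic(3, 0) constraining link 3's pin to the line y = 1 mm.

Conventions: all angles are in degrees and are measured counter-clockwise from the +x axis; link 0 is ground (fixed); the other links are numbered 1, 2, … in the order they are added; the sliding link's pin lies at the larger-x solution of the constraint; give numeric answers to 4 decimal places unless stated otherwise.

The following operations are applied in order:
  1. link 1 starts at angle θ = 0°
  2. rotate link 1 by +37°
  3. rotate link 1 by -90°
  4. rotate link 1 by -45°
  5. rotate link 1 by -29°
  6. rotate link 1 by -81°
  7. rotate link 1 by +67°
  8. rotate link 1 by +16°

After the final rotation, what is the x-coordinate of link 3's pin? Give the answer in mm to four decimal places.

geometry: r = 12 mm, L = 294 mm, e = 1 mm; θ starts at 0°
rotate link 1 by +37°: θ ← 0° +37° = 37°
rotate link 1 by -90°: θ ← 37° -90° = -53°
rotate link 1 by -45°: θ ← -53° -45° = -98°
rotate link 1 by -29°: θ ← -98° -29° = -127°
rotate link 1 by -81°: θ ← -127° -81° = -208°
rotate link 1 by +67°: θ ← -208° +67° = -141°
rotate link 1 by +16°: θ ← -141° +16° = -125°
crank pin P = (r cos θ, r sin θ) = (-6.882917, -9.829825)
h = r sin θ − e = -9.829825 − 1 = -10.829825
x = r cos θ + √(L² − h²) = -6.882917 + 293.800468 = 286.917551

286.9176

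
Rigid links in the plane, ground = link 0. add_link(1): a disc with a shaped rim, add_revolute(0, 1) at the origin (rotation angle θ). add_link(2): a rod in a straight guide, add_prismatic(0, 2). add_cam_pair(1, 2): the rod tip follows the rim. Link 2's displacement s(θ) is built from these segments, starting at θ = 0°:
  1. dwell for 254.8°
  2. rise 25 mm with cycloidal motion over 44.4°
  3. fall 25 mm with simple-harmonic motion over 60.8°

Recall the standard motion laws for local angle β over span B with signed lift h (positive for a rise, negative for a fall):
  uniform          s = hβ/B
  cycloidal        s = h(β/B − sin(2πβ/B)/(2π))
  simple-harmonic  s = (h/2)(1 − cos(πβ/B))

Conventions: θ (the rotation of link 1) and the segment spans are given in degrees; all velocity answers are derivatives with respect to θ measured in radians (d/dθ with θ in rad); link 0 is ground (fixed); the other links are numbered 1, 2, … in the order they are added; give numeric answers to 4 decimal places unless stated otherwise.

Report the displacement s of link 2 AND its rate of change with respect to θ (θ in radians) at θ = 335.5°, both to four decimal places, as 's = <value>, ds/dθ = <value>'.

segment 1 (0° to 254.8°, dwell): s unchanged at 0.0000
segment 2 (254.8° to 299.2°, cycloidal, h = 25) is passed completely: s = 0.0000 + (25) = 25.0000
θ = 335.5° falls in segment 3 (299.2° to 360°, simple-harmonic, h = -25): β = 335.5 − 299.2 = 36.3°, B = 60.8°; Δs = -25/2·(1 − cos(π·0.5970)) = -16.2520; s = 25.0000 − 16.2520 = 8.7480
velocity in seg [299.2°–360°] (simple-harmonic), θ in radians: β = 36.3° = 0.6336 rad, B = 60.8° = 1.0612 rad; ds/dθ = (πh/(2B)) sin(πβ/B) = (π·(-25)/(2·1.0612)) sin(π·0.5970) = -35.300185 mm/rad

s = 8.7480, ds/dθ = -35.3002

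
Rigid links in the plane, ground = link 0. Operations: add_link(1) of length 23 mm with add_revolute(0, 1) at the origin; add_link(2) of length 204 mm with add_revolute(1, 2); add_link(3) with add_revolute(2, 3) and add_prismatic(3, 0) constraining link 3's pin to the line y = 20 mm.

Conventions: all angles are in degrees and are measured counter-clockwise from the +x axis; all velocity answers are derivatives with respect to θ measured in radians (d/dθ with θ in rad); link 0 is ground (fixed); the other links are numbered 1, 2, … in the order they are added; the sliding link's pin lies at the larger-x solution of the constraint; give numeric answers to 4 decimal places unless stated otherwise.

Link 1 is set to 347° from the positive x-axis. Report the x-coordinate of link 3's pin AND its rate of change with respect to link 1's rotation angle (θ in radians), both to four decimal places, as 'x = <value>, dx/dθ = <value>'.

geometry: r = 23 mm, L = 204 mm, e = 20 mm
crank pin P = (r cos θ, r sin θ) = (22.410511, -5.173874)
h = r sin θ − e = -5.173874 − 20 = -25.173874
x = r cos θ + √(L² − h²) = 22.410511 + 202.440796 = 224.851308
dx/dθ = −r sin θ − h·r cos θ/√(L² − h²) (θ in radians; h = -25.173874) = 7.960661

x = 224.8513, dx/dθ = 7.9607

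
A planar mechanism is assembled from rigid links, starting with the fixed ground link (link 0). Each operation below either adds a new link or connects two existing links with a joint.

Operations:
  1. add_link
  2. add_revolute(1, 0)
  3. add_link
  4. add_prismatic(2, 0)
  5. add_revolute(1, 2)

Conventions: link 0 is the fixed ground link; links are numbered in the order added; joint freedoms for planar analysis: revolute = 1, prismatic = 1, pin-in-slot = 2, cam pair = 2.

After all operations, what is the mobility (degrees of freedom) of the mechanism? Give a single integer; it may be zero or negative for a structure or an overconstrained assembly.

L=1 J1=0 J2=0
add link → L=2 J1=0 J2=0
R@1,0 dof=1 J1 → L=2 J1=1 J2=0
add link → L=3 J1=1 J2=0
P@2,0 dof=1 J1 → L=3 J1=2 J2=0
R@1,2 dof=1 J1 → L=3 J1=3 J2=0
M=3(L−1)−2J1−J2=3·2−2·3−0=0

M = 0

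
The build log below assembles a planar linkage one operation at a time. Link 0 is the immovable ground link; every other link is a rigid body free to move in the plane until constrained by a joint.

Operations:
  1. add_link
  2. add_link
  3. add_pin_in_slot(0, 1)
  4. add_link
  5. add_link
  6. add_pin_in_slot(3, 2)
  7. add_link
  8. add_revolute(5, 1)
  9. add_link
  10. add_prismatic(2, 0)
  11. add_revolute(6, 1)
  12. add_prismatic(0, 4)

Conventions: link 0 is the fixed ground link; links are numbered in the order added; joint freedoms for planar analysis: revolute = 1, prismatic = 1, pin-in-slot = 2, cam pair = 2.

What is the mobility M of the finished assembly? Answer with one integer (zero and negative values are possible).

link 0 = ground. State L|J1|J2 = 1|0|0
+link1  2|0|0
+link2  3|0|0
PS(0,1) f=2→J2  3|0|1
+link3  4|0|1
+link4  5|0|1
PS(3,2) f=2→J2  5|0|2
+link5  6|0|2
R(5,1) f=1→J1  6|1|2
+link6  7|1|2
P(2,0) f=1→J1  7|2|2
R(6,1) f=1→J1  7|3|2
P(0,4) f=1→J1  7|4|2
M = 3(7−1)−2·4−2 = 18−8−2 = 8

M = 8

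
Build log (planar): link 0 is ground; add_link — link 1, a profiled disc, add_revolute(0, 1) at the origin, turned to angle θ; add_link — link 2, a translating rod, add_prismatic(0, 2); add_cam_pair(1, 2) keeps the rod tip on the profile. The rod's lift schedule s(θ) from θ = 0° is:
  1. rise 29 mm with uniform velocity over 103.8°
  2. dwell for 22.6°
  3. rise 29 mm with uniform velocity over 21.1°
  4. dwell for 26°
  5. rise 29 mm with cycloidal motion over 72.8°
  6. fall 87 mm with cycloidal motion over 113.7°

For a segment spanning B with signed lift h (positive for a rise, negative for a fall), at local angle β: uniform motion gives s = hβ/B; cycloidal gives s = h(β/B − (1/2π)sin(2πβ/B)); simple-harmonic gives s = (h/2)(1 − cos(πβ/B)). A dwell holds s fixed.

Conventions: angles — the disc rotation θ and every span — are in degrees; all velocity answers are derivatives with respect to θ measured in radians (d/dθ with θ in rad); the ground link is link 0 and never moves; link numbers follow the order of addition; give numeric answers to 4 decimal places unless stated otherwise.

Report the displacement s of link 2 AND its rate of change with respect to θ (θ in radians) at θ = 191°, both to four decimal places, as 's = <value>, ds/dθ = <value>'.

seg 1 [0°–103.8°] uniform, h=29: full span → s += 29 → s = 29.0000
seg 2 [103.8°–126.4°] dwell: s stays 29.0000
seg 3 [126.4°–147.5°] uniform, h=29: full span → s += 29 → s = 58.0000
seg 4 [147.5°–173.5°] dwell: s stays 58.0000
seg 5 [173.5°–246.3°] cycloidal, h=29: θ=191° here. β=17.5, B=72.8. 29·(0.2404 − sin(2π·0.2404)/(2π)) = 2.3641 → s = 60.3641
velocity in seg [173.5°–246.3°] (cycloidal), θ in radians: β = 17.5° = 0.3054 rad, B = 72.8° = 1.2706 rad; ds/dθ = (h/B)(1 − cos(2πβ/B)) = (29/1.2706)(1 − cos(2π·0.2404)) = 21.445797 mm/rad

s = 60.3641, ds/dθ = 21.4458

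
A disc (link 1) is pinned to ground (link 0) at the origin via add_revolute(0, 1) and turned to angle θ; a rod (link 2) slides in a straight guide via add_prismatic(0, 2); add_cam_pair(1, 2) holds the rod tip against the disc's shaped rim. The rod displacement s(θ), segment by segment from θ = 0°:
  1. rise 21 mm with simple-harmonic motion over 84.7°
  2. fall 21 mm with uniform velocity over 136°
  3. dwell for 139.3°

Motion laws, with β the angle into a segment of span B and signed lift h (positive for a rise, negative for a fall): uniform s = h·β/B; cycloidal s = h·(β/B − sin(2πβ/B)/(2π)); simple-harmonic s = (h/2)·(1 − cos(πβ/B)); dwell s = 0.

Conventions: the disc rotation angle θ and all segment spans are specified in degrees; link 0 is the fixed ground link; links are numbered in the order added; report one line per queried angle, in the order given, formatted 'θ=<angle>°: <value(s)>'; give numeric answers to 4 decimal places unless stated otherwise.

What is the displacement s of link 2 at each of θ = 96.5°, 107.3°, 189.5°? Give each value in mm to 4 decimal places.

segment 1 (0° to 84.7°, simple-harmonic, h = 21) is passed completely: s = 0.0000 + (21) = 21.0000
θ = 96.5° falls in segment 2 (84.7° to 220.7°, uniform, h = -21): β = 96.5 − 84.7 = 11.8°, B = 136°; Δs = -21·11.8/136 = -1.8221; s = 21.0000 − 1.8221 = 19.1779
θ = 107.3° falls in segment 2 (84.7° to 220.7°, uniform, h = -21): β = 107.3 − 84.7 = 22.6°, B = 136°; Δs = -21·22.6/136 = -3.4897; s = 21.0000 − 3.4897 = 17.5103
θ = 189.5° falls in segment 2 (84.7° to 220.7°, uniform, h = -21): β = 189.5 − 84.7 = 104.8°, B = 136°; Δs = -21·104.8/136 = -16.1824; s = 21.0000 − 16.1824 = 4.8176

θ=96.5°: 19.1779
θ=107.3°: 17.5103
θ=189.5°: 4.8176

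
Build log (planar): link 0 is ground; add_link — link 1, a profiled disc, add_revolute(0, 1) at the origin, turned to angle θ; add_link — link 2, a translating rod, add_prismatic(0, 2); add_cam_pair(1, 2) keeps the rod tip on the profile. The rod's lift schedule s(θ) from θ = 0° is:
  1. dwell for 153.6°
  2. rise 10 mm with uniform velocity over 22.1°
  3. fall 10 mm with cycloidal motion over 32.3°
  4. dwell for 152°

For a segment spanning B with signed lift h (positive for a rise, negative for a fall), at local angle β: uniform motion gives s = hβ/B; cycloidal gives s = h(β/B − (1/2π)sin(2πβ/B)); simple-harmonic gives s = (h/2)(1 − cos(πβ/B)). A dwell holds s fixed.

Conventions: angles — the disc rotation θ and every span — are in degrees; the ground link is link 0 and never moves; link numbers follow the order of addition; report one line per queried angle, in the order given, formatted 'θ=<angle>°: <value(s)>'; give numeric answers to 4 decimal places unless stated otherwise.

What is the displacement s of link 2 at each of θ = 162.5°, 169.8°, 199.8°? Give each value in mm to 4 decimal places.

seg 1 [0°–153.6°] dwell: s stays 0.0000
seg 2 [153.6°–175.7°] uniform, h=10: θ=162.5° here. β=8.9, B=22.1. 10·8.9/22.1 = 4.0271 → s = 4.0271
seg 2 [153.6°–175.7°] uniform, h=10: θ=169.8° here. β=16.2, B=22.1. 10·16.2/22.1 = 7.3303 → s = 7.3303
seg 2 [153.6°–175.7°] uniform, h=10: full span → s += 10 → s = 10.0000
seg 3 [175.7°–208°] cycloidal, h=-10: θ=199.8° here. β=24.1, B=32.3. -10·(0.7461 − sin(2π·0.7461)/(2π)) = -9.0524 → s = 0.9476

θ=162.5°: 4.0271
θ=169.8°: 7.3303
θ=199.8°: 0.9476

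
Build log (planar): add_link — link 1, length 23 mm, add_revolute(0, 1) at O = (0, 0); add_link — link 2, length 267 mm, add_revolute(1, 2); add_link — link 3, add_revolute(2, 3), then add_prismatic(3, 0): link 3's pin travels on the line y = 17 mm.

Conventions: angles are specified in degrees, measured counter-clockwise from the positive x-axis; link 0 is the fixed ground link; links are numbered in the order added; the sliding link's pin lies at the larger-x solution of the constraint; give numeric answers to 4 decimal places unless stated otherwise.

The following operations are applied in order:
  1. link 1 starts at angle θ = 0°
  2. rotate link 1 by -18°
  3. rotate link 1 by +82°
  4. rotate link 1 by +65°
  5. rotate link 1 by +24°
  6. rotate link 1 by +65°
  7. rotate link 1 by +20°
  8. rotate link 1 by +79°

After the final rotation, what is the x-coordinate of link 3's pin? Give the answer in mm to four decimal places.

geometry: r = 23 mm, L = 267 mm, e = 17 mm; θ starts at 0°
rotate link 1 by -18°: θ ← 0° -18° = -18°
rotate link 1 by +82°: θ ← -18° +82° = 64°
rotate link 1 by +65°: θ ← 64° +65° = 129°
rotate link 1 by +24°: θ ← 129° +24° = 153°
rotate link 1 by +65°: θ ← 153° +65° = 218°
rotate link 1 by +20°: θ ← 218° +20° = 238°
rotate link 1 by +79°: θ ← 238° +79° = 317°
crank pin P = (r cos θ, r sin θ) = (16.821135, -15.685962)
h = r sin θ − e = -15.685962 − 17 = -32.685962
x = r cos θ + √(L² − h²) = 16.821135 + 264.991751 = 281.812886

281.8129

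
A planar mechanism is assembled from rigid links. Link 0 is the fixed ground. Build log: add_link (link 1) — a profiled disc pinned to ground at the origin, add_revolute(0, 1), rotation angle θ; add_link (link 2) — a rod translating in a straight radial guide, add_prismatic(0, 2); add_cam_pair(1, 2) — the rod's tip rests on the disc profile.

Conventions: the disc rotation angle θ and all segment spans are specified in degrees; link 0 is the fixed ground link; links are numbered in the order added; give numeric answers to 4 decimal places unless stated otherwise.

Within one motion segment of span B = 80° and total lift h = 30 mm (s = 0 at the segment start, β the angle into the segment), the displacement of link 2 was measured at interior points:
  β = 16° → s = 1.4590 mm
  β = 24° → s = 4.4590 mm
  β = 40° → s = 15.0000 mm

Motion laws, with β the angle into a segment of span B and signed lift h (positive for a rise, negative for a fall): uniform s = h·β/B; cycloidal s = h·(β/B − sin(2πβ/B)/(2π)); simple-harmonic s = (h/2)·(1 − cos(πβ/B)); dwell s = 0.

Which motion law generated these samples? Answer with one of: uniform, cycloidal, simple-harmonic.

candidates at β/B = r: uniform s = h·r (linear in β); cycloidal s = h·(r − sin(2πr)/(2π)); simple-harmonic s = (h/2)(1 − cos(πr))
β=16°: printed 1.4590 | uniform 6.0000, cycloidal 1.4590, simple-harmonic 2.8647
β=24°: printed 4.4590 | uniform 9.0000, cycloidal 4.4590, simple-harmonic 6.1832
β=40°: printed 15.0000 | uniform 15.0000, cycloidal 15.0000, simple-harmonic 15.0000
only one law matches every sample → cycloidal

cycloidal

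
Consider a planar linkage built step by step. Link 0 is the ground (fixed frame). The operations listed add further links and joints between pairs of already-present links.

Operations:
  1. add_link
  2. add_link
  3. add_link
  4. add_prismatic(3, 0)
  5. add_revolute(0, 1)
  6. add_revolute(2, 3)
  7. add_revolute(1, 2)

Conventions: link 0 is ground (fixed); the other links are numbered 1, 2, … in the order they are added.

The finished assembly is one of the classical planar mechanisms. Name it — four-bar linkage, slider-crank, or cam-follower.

links: 4 (incl. ground); joints: 3 revolute, 1 prismatic, 0 higher (cam) pair, forming one closed loop
4 links, 3 revolutes + 1 prismatic in one loop → slider-crank

slider-crank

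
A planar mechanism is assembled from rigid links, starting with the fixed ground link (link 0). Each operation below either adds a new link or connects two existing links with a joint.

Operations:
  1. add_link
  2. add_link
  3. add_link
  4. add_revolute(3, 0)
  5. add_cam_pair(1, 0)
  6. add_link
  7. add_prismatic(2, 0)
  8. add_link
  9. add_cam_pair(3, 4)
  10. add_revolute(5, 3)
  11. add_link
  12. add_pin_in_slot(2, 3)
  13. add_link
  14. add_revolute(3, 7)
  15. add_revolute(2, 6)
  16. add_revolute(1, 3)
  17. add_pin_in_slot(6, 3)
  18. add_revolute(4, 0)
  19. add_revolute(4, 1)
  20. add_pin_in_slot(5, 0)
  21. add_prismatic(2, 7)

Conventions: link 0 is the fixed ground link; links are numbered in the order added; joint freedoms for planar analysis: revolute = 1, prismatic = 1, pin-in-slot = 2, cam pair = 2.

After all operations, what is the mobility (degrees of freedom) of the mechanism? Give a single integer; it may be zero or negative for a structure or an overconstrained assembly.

L=1 J1=0 J2=0
add link → L=2 J1=0 J2=0
add link → L=3 J1=0 J2=0
add link → L=4 J1=0 J2=0
R@3,0 dof=1 J1 → L=4 J1=1 J2=0
C@1,0 dof=2 J2 → L=4 J1=1 J2=1
add link → L=5 J1=1 J2=1
P@2,0 dof=1 J1 → L=5 J1=2 J2=1
add link → L=6 J1=2 J2=1
C@3,4 dof=2 J2 → L=6 J1=2 J2=2
R@5,3 dof=1 J1 → L=6 J1=3 J2=2
add link → L=7 J1=3 J2=2
PS@2,3 dof=2 J2 → L=7 J1=3 J2=3
add link → L=8 J1=3 J2=3
R@3,7 dof=1 J1 → L=8 J1=4 J2=3
R@2,6 dof=1 J1 → L=8 J1=5 J2=3
R@1,3 dof=1 J1 → L=8 J1=6 J2=3
PS@6,3 dof=2 J2 → L=8 J1=6 J2=4
R@4,0 dof=1 J1 → L=8 J1=7 J2=4
R@4,1 dof=1 J1 → L=8 J1=8 J2=4
PS@5,0 dof=2 J2 → L=8 J1=8 J2=5
P@2,7 dof=1 J1 → L=8 J1=9 J2=5
M=3(L−1)−2J1−J2=3·7−2·9−5=-2

M = -2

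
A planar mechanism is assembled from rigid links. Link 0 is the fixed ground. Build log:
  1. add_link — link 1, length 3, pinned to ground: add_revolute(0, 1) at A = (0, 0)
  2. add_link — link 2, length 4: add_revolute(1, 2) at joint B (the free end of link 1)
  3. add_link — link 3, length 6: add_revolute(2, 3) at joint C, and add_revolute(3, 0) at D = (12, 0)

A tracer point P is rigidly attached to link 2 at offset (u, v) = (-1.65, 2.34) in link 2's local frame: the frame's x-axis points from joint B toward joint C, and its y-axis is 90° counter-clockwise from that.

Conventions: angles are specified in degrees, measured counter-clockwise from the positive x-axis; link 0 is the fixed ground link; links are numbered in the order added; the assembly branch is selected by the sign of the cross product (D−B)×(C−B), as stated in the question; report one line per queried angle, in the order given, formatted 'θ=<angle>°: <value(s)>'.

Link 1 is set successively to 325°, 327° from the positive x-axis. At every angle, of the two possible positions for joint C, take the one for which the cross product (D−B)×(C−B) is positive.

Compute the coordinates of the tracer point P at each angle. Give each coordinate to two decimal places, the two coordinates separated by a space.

A=(0,0), D=(12.00,0)
θ=325°: B = A + 3.00·(cos325°, sin325°) = (2.4575, -1.7207)
θ=325°: |BD| = 9.6964
θ=325°: circle(B,4.00) ∩ circle(D,6.00): a=3.8169, h=1.1963
θ=325°:   candidates: C₊=(6.0015,0.1339) cross=11.600; C₋=(6.4261,-2.2207) cross=-11.600
θ=325°:   branch + wants cross > 0 → take C=(6.0015,0.1339) (cross=11.600)
θ=325°: ex = (C−B)/|BC| = (0.8860,0.4637); ey = (-0.4637,0.8860)
θ=325°: P = B + -1.65·ex + 2.34·ey = (-0.0894,-0.4125)
θ=327°: B = A + 3.00·(cos327°, sin327°) = (2.5160, -1.6339)
θ=327°: |BD| = 9.6237
θ=327°: circle(B,4.00) ∩ circle(D,6.00): a=3.7728, h=1.3290
θ=327°:   candidates: C₊=(6.0083,0.3164) cross=12.790; C₋=(6.4596,-2.3031) cross=-12.790
θ=327°:   branch + wants cross > 0 → take C=(6.0083,0.3164) (cross=12.790)
θ=327°: ex = (C−B)/|BC| = (0.8731,0.4876); ey = (-0.4876,0.8731)
θ=327°: P = B + -1.65·ex + 2.34·ey = (-0.0655,-0.3954)

θ=325°: -0.09 -0.41
θ=327°: -0.07 -0.40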